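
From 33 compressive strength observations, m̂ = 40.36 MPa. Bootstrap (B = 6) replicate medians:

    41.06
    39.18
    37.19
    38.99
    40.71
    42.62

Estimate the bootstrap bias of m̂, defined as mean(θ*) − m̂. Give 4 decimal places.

mean(θ*) = (41.06 + 39.18 + 37.19 + 38.99 + 40.71 + 42.62) / 6 = 39.95833
bias = 39.95833 − 40.36

bias = −0.4017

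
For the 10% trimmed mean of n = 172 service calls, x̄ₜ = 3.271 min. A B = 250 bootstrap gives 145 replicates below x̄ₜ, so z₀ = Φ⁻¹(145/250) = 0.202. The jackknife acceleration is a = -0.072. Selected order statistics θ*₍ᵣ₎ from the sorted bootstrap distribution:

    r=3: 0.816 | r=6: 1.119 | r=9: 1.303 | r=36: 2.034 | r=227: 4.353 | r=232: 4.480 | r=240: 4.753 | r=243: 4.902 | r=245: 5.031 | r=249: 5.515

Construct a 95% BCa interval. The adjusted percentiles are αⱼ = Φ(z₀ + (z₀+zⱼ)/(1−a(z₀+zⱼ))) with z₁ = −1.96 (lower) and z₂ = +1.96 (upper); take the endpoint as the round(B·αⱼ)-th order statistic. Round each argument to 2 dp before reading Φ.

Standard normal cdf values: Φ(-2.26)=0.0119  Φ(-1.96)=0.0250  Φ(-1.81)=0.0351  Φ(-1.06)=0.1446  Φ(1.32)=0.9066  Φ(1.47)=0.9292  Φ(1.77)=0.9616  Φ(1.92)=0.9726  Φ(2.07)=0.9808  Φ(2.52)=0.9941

Lower: z₀ + z₁ = 0.202 + (-1.960) = -1.758; 1 − a(z₀+z₁) = 1 − (-0.072)(-1.758) = 0.8734; argument = 0.202 + (-1.758)/0.8734 = -1.8108 → -1.81.
α₁ = Φ(-1.81) = 0.0351; rank = round(250 × 0.0351) = 9; θ*₍9₎ = 1.303.
Upper: z₀ + z₂ = 2.162; 1 − a(z₀+z₂) = 1.1557; argument = 2.0728 → 2.07; α₂ = 0.9808; rank = 245; θ*₍245₎ = 5.031.

(1.303, 5.031)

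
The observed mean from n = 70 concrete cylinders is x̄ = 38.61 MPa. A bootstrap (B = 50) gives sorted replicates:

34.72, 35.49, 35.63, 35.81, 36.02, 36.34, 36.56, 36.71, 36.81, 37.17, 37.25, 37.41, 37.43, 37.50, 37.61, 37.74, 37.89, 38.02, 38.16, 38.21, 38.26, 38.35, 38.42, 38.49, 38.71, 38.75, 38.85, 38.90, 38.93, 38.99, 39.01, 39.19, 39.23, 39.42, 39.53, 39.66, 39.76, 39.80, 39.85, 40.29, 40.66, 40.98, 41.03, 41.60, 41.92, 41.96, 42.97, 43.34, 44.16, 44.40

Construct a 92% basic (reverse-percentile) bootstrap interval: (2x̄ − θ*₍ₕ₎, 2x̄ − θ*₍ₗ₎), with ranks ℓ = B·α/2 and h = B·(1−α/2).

(33.88, 41.73)

Percentile endpoints at ranks 2 and 48: θ*₍2₎ = 35.49, θ*₍48₎ = 43.34.
Basic interval reflects these around x̄:
  lower = 2 × 38.61 − 43.34 = 33.88
  upper = 2 × 38.61 − 35.49 = 41.73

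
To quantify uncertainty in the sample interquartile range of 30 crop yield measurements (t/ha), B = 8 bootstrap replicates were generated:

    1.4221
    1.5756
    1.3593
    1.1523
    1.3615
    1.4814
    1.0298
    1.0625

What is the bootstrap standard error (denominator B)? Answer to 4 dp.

Bootstrap SE is the standard deviation of the 8 replicate interquartile ranges.
Mean of replicates: (1.4221 + 1.5756 + 1.3593 + 1.1523 + 1.3615 + 1.4814 + 1.0298 + 1.0625) / 8 = 10.44450 / 8 = 1.30556
Sum of squared deviations: (+0.11654)² + (+0.27004)² + (+0.05374)² + (−0.15326)² + (+0.05594)² + (+0.17584)² + (−0.27576)² + (−0.24306)² = 0.28205
Variance = 0.28205 / 8 = 0.03526
SE* = √0.03526

SE* = 0.1878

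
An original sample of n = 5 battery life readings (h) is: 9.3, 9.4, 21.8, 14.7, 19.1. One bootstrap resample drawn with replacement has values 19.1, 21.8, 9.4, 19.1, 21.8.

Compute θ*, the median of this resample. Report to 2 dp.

θ* = 19.10

Sorted: 9.4, 19.1, 19.1, 21.8, 21.8
Median = middle value = 19.10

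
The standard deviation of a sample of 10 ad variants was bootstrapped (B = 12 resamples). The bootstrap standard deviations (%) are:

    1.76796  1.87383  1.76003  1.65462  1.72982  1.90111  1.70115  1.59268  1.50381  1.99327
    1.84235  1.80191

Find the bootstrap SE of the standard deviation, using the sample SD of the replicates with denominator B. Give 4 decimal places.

SE* = 0.1307

Bootstrap SE is the standard deviation of the 12 replicate standard deviations.
Mean of replicates: (1.76796 + 1.87383 + 1.76003 + 1.65462 + 1.72982 + 1.90111 + 1.70115 + 1.59268 + 1.50381 + 1.99327 + 1.84235 + 1.80191) / 12 = 21.122540 / 12 = 1.760212
Sum of squared deviations: (+0.007748)² + (+0.113618)² + (−0.000182)² + (−0.105592)² + (−0.030392)² + (+0.140898)² + (−0.059062)² + (−0.167532)² + (−0.256402)² + (+0.233058)² + (+0.082138)² + (+0.041698)² = 0.204993
Variance = 0.204993 / 12 = 0.017083
SE* = √0.017083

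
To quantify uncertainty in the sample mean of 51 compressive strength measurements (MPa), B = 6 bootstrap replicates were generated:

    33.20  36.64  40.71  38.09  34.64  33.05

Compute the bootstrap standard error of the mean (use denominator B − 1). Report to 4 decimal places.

SE* = 3.0112

Bootstrap SE is the standard deviation of the 6 replicate means.
Mean of replicates: (33.20 + 36.64 + 40.71 + 38.09 + 34.64 + 33.05) / 6 = 216.33000 / 6 = 36.05500
Sum of squared deviations: (−2.85500)² + (+0.58500)² + (+4.65500)² + (+2.03500)² + (−1.41500)² + (−3.00500)² = 45.33575
Variance = 45.33575 / 5 = 9.06715
SE* = √9.06715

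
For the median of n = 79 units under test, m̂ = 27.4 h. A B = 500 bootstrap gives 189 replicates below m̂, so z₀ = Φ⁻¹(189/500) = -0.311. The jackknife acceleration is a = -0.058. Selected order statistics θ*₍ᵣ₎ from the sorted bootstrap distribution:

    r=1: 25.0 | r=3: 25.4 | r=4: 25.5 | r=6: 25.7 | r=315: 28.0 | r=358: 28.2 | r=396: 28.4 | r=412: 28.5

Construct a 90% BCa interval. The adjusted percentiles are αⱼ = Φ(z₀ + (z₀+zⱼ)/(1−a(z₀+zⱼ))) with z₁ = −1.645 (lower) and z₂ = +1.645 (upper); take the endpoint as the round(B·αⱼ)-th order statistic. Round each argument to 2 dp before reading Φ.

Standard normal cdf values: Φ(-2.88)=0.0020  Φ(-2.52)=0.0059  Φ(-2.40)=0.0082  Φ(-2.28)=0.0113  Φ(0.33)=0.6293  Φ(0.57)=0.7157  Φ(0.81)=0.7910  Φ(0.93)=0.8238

Lower: z₀ + z₁ = -0.311 + (-1.645) = -1.956; 1 − a(z₀+z₁) = 1 − (-0.058)(-1.956) = 0.8866; argument = -0.311 + (-1.956)/0.8866 = -2.5173 → -2.52.
α₁ = Φ(-2.52) = 0.0059; rank = round(500 × 0.0059) = 3; θ*₍3₎ = 25.4.
Upper: z₀ + z₂ = 1.334; 1 − a(z₀+z₂) = 1.0774; argument = 0.9272 → 0.93; α₂ = 0.8238; rank = 412; θ*₍412₎ = 28.5.

(25.4, 28.5)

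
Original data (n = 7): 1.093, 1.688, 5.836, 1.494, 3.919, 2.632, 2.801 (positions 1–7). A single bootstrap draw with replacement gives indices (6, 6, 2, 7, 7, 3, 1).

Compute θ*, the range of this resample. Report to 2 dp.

θ* = 4.74

Resample values: 2.632, 2.632, 1.688, 2.801, 2.801, 5.836, 1.093.
Range = 5.836 − 1.093 = 4.74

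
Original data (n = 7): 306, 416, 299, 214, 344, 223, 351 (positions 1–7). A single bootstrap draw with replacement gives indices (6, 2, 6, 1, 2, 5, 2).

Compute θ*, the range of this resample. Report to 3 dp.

Resample values: 223, 416, 223, 306, 416, 344, 416.
Range = 416 − 223 = 193.000

θ* = 193.000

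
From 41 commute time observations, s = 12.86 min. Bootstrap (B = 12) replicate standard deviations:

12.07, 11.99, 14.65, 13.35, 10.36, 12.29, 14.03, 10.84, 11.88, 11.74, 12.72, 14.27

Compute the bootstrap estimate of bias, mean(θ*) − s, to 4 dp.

bias = −0.3442

mean(θ*) = (12.07 + 11.99 + 14.65 + 13.35 + 10.36 + 12.29 + 14.03 + 10.84 + 11.88 + 11.74 + 12.72 + 14.27) / 12 = 12.51583
bias = 12.51583 − 12.86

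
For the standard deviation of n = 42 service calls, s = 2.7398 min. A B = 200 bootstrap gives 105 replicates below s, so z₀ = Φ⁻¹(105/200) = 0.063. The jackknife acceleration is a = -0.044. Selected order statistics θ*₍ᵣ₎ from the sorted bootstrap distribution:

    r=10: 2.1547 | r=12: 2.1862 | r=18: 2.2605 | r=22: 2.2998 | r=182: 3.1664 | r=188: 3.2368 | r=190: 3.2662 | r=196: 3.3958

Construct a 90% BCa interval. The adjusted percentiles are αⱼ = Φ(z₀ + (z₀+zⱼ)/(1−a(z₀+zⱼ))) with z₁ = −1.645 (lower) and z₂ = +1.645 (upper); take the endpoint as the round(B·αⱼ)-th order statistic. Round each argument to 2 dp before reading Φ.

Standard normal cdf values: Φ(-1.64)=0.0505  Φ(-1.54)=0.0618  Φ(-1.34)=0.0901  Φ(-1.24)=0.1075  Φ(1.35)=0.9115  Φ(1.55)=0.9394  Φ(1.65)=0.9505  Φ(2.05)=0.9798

(2.1547, 3.2662)

Lower: z₀ + z₁ = 0.063 + (-1.645) = -1.582; 1 − a(z₀+z₁) = 1 − (-0.044)(-1.582) = 0.9304; argument = 0.063 + (-1.582)/0.9304 = -1.6374 → -1.64.
α₁ = Φ(-1.64) = 0.0505; rank = round(200 × 0.0505) = 10; θ*₍10₎ = 2.1547.
Upper: z₀ + z₂ = 1.708; 1 − a(z₀+z₂) = 1.0752; argument = 1.6516 → 1.65; α₂ = 0.9505; rank = 190; θ*₍190₎ = 3.2662.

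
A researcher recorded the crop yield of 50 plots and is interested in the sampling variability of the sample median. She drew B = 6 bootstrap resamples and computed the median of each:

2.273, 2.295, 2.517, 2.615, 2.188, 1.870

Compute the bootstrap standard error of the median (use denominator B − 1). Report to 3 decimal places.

Bootstrap SE is the standard deviation of the 6 replicate medians.
Mean of replicates: (2.273 + 2.295 + 2.517 + 2.615 + 2.188 + 1.870) / 6 = 13.7580 / 6 = 2.2930
Sum of squared deviations: (−0.0200)² + (+0.0020)² + (+0.2240)² + (+0.3220)² + (−0.1050)² + (−0.4230)² = 0.3442
Variance = 0.3442 / 5 = 0.0688
SE* = √0.0688

SE* = 0.262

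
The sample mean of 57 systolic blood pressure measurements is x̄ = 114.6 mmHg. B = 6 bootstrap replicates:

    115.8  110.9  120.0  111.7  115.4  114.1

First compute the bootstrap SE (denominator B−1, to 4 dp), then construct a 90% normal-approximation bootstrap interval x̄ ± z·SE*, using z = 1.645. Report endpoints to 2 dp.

(109.22, 119.98)

Mean of replicates = 114.6500; sum of squared deviations = 53.5750; SE* = √(53.5750/5) = 3.2734
Margin = 1.645 × 3.2734 = 5.385
Interval: 114.6 ± 5.385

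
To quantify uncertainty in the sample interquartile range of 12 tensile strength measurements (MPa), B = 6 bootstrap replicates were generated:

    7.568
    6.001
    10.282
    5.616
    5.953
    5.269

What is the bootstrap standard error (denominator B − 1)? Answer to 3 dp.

SE* = 1.888

Bootstrap SE is the standard deviation of the 6 replicate interquartile ranges.
Mean of replicates: (7.568 + 6.001 + 10.282 + 5.616 + 5.953 + 5.269) / 6 = 40.6890 / 6 = 6.7815
Sum of squared deviations: (+0.7865)² + (−0.7805)² + (+3.5005)² + (−1.1655)² + (−0.8285)² + (−1.5125)² = 17.8137
Variance = 17.8137 / 5 = 3.5627
SE* = √3.5627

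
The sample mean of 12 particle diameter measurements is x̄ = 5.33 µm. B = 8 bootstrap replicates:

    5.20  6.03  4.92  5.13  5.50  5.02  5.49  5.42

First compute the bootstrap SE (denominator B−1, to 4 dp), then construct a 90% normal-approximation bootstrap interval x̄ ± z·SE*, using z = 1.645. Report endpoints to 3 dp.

(4.749, 5.911)

Mean of replicates = 5.3388; sum of squared deviations = 0.8731; SE* = √(0.8731/7) = 0.3532
Margin = 1.645 × 0.3532 = 0.5810
Interval: 5.33 ± 0.5810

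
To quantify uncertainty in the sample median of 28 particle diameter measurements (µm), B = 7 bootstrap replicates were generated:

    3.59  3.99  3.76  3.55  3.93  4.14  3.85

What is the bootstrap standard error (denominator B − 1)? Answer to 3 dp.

SE* = 0.213

Bootstrap SE is the standard deviation of the 7 replicate medians.
Mean of replicates: (3.59 + 3.99 + 3.76 + 3.55 + 3.93 + 4.14 + 3.85) / 7 = 26.8100 / 7 = 3.8300
Sum of squared deviations: (−0.2400)² + (+0.1600)² + (−0.0700)² + (−0.2800)² + (+0.1000)² + (+0.3100)² + (+0.0200)² = 0.2730
Variance = 0.2730 / 6 = 0.0455
SE* = √0.0455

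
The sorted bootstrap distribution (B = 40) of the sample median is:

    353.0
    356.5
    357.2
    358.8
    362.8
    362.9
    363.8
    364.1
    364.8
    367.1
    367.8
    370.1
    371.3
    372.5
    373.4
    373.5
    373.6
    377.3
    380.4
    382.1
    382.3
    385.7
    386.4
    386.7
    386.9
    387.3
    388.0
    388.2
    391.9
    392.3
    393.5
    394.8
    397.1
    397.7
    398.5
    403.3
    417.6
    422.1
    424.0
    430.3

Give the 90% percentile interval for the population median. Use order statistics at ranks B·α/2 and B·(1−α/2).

α = 0.10; lower rank = 40 × 0.050 = 2; upper rank = 40 × 0.950 = 38.
The 2nd smallest replicate is 356.5; the 38th is 422.1.

(356.5, 422.1)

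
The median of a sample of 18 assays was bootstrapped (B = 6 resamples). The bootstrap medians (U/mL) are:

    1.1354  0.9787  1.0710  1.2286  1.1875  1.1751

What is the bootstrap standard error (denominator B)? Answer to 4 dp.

Bootstrap SE is the standard deviation of the 6 replicate medians.
Mean of replicates: (1.1354 + 0.9787 + 1.0710 + 1.2286 + 1.1875 + 1.1751) / 6 = 6.77630 / 6 = 1.12938
Sum of squared deviations: (+0.00602)² + (−0.15068)² + (−0.05838)² + (+0.09922)² + (+0.05812)² + (+0.04572)² = 0.04146
Variance = 0.04146 / 6 = 0.00691
SE* = √0.00691

SE* = 0.0831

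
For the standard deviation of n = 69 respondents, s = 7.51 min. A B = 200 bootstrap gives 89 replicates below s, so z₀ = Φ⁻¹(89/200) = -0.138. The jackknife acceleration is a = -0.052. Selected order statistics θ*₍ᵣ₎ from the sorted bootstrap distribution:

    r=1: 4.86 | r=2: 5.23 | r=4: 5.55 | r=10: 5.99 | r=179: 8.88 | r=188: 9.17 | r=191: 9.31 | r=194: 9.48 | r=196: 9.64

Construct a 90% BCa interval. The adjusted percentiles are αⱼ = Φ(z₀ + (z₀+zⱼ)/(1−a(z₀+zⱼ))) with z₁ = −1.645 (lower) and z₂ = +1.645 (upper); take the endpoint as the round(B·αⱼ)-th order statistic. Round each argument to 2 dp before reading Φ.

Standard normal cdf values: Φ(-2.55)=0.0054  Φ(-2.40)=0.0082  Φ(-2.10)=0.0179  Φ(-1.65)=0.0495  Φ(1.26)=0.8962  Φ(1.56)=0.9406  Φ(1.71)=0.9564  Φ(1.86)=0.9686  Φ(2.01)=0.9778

(5.55, 8.88)

Lower: z₀ + z₁ = -0.138 + (-1.645) = -1.783; 1 − a(z₀+z₁) = 1 − (-0.052)(-1.783) = 0.9073; argument = -0.138 + (-1.783)/0.9073 = -2.1032 → -2.10.
α₁ = Φ(-2.10) = 0.0179; rank = round(200 × 0.0179) = 4; θ*₍4₎ = 5.55.
Upper: z₀ + z₂ = 1.507; 1 − a(z₀+z₂) = 1.0784; argument = 1.2595 → 1.26; α₂ = 0.8962; rank = 179; θ*₍179₎ = 8.88.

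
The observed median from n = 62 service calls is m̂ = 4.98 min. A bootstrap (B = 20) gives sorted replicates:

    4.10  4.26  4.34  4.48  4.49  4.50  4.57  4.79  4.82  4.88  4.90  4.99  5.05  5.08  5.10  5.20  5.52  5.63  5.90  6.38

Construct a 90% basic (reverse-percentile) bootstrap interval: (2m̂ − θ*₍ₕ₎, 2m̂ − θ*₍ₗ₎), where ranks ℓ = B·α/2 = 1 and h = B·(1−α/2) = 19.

(4.06, 5.86)

Percentile endpoints at ranks 1 and 19: θ*₍1₎ = 4.10, θ*₍19₎ = 5.90.
Basic interval reflects these around m̂:
  lower = 2 × 4.98 − 5.90 = 4.06
  upper = 2 × 4.98 − 4.10 = 5.86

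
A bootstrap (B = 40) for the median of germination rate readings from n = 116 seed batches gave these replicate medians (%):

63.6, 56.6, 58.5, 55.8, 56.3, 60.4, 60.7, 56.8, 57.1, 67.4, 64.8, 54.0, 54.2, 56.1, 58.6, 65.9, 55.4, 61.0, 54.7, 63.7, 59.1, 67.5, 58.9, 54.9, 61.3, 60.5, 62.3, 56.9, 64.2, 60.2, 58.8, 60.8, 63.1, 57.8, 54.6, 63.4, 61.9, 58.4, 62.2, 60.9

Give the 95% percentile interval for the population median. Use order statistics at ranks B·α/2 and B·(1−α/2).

Sorted replicates: 54.0, 54.2, 54.6, 54.7, 54.9, 55.4, 55.8, 56.1, 56.3, 56.6, 56.8, 56.9, 57.1, 57.8, 58.4, 58.5, 58.6, 58.8, 58.9, 59.1, 60.2, 60.4, 60.5, 60.7, 60.8, 60.9, 61.0, 61.3, 61.9, 62.2, 62.3, 63.1, 63.4, 63.6, 63.7, 64.2, 64.8, 65.9, 67.4, 67.5
α = 0.05; lower rank = 40 × 0.025 = 1; upper rank = 40 × 0.975 = 39.
The 1st smallest replicate is 54.0; the 39th is 67.4.

(54.0, 67.4)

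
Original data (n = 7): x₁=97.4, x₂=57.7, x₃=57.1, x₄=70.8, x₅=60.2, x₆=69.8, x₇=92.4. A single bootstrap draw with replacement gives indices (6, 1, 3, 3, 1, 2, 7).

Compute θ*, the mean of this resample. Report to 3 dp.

Resample values: 69.8, 97.4, 57.1, 57.1, 97.4, 57.7, 92.4.
Mean = (69.8 + 97.4 + 57.1 + 57.1 + 97.4 + 57.7 + 92.4) / 7 = 528.90 / 7 = 75.557

θ* = 75.557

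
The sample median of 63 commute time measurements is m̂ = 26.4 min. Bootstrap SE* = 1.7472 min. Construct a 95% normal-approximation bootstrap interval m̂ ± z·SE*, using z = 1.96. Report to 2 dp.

(22.98, 29.82)

Margin = 1.96 × 1.7472 = 3.425
Interval: 26.4 ± 3.425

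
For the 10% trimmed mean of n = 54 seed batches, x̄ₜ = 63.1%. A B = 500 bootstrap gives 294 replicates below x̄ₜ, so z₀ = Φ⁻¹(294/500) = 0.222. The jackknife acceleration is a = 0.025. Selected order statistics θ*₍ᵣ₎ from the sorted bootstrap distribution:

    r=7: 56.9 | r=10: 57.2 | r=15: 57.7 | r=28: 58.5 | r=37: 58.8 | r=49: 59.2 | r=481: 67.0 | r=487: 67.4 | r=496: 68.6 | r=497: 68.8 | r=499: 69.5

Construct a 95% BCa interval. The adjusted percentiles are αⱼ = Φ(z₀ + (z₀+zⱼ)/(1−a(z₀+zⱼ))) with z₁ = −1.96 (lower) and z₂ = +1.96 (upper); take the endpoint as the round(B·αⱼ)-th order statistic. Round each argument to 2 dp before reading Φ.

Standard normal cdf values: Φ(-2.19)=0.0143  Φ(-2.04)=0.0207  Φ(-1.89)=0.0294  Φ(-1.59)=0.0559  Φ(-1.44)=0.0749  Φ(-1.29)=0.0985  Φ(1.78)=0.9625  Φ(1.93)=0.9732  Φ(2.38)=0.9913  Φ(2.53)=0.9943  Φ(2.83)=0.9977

(58.8, 68.8)

Lower: z₀ + z₁ = 0.222 + (-1.960) = -1.738; 1 − a(z₀+z₁) = 1 − (0.025)(-1.738) = 1.0434; argument = 0.222 + (-1.738)/1.0434 = -1.4436 → -1.44.
α₁ = Φ(-1.44) = 0.0749; rank = round(500 × 0.0749) = 37; θ*₍37₎ = 58.8.
Upper: z₀ + z₂ = 2.182; 1 − a(z₀+z₂) = 0.9455; argument = 2.5299 → 2.53; α₂ = 0.9943; rank = 497; θ*₍497₎ = 68.8.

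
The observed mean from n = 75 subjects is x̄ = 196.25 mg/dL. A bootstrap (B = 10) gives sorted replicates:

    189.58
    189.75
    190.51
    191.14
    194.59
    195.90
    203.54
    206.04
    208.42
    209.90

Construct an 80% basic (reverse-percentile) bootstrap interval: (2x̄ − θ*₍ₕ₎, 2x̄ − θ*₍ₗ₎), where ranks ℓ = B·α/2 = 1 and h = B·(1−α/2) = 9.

(184.08, 202.92)

Percentile endpoints at ranks 1 and 9: θ*₍1₎ = 189.58, θ*₍9₎ = 208.42.
Basic interval reflects these around x̄:
  lower = 2 × 196.25 − 208.42 = 184.08
  upper = 2 × 196.25 − 189.58 = 202.92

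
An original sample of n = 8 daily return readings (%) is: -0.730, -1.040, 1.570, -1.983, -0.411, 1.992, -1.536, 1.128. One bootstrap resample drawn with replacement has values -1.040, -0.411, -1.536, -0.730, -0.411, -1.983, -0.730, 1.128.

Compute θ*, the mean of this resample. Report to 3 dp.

Mean = ((-1.040) + (-0.411) + (-1.536) + (-0.730) + (-0.411) + (-1.983) + (-0.730) + 1.128) / 8 = -5.7130 / 8 = -0.714

θ* = -0.714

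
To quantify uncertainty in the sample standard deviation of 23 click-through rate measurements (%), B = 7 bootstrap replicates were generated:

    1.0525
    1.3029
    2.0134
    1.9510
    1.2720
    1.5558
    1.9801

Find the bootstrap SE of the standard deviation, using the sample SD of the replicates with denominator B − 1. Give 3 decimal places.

SE* = 0.395

Bootstrap SE is the standard deviation of the 7 replicate standard deviations.
Mean of replicates: (1.0525 + 1.3029 + 2.0134 + 1.9510 + 1.2720 + 1.5558 + 1.9801) / 7 = 11.12770 / 7 = 1.58967
Sum of squared deviations: (−0.53717)² + (−0.28677)² + (+0.42373)² + (+0.36133)² + (−0.31767)² + (−0.03387)² + (+0.39043)² = 0.93539
Variance = 0.93539 / 6 = 0.15590
SE* = √0.15590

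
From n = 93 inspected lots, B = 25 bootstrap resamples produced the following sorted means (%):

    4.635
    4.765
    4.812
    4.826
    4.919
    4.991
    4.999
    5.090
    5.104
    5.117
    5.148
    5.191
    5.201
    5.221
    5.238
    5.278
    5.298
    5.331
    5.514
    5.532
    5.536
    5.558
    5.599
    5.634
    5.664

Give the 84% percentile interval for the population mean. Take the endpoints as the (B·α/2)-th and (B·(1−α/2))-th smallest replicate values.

(4.765, 5.599)

α = 0.16; lower rank = 25 × 0.080 = 2; upper rank = 25 × 0.920 = 23.
The 2nd smallest replicate is 4.765; the 23rd is 5.599.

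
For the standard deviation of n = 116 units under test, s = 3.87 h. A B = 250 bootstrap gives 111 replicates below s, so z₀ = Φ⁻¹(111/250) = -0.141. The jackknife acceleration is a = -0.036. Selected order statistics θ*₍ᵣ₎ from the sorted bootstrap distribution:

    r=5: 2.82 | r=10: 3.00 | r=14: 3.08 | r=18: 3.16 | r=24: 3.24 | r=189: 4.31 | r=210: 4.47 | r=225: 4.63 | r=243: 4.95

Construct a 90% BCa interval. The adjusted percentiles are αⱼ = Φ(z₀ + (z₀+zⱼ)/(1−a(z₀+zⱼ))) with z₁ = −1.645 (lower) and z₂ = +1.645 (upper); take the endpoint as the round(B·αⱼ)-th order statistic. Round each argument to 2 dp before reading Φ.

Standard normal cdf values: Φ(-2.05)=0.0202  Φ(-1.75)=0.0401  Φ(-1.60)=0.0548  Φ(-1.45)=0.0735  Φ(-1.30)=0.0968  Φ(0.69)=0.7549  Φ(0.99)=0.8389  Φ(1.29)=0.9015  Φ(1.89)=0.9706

(2.82, 4.63)

Lower: z₀ + z₁ = -0.141 + (-1.645) = -1.786; 1 − a(z₀+z₁) = 1 − (-0.036)(-1.786) = 0.9357; argument = -0.141 + (-1.786)/0.9357 = -2.0497 → -2.05.
α₁ = Φ(-2.05) = 0.0202; rank = round(250 × 0.0202) = 5; θ*₍5₎ = 2.82.
Upper: z₀ + z₂ = 1.504; 1 − a(z₀+z₂) = 1.0541; argument = 1.2858 → 1.29; α₂ = 0.9015; rank = 225; θ*₍225₎ = 4.63.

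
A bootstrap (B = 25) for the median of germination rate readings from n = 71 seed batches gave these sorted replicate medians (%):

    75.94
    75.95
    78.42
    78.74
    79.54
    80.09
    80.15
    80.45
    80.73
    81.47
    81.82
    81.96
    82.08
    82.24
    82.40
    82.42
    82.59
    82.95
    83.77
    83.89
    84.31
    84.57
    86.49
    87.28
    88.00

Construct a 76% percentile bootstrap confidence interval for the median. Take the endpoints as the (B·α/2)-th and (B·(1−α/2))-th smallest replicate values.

(78.42, 84.57)

α = 0.24; lower rank = 25 × 0.120 = 3; upper rank = 25 × 0.880 = 22.
The 3rd smallest replicate is 78.42; the 22nd is 84.57.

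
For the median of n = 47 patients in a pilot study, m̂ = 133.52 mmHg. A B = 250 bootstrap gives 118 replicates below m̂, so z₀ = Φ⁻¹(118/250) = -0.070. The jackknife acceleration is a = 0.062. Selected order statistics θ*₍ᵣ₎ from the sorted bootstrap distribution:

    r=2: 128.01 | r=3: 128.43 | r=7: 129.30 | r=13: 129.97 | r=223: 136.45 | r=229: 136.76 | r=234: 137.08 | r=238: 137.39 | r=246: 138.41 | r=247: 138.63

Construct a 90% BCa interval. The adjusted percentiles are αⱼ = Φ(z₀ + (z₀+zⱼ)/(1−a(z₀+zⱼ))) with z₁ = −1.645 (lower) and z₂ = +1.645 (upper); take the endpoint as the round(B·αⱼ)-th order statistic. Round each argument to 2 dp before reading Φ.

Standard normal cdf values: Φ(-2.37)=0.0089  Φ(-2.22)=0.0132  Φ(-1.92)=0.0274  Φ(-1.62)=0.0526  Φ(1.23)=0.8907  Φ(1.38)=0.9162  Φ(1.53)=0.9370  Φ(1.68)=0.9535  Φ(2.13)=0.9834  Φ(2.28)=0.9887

Lower: z₀ + z₁ = -0.070 + (-1.645) = -1.715; 1 − a(z₀+z₁) = 1 − (0.062)(-1.715) = 1.1063; argument = -0.070 + (-1.715)/1.1063 = -1.6202 → -1.62.
α₁ = Φ(-1.62) = 0.0526; rank = round(250 × 0.0526) = 13; θ*₍13₎ = 129.97.
Upper: z₀ + z₂ = 1.575; 1 − a(z₀+z₂) = 0.9023; argument = 1.6754 → 1.68; α₂ = 0.9535; rank = 238; θ*₍238₎ = 137.39.

(129.97, 137.39)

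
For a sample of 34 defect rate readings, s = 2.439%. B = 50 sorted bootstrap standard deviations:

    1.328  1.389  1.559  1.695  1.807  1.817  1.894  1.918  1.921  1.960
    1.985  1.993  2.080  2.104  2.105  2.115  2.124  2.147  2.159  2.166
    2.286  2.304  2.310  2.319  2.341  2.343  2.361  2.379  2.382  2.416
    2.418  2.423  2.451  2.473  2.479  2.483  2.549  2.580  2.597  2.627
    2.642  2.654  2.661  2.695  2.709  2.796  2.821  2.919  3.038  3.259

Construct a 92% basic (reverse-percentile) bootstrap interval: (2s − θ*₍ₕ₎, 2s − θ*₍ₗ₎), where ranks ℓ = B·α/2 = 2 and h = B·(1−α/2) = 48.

(1.959, 3.489)

Percentile endpoints at ranks 2 and 48: θ*₍2₎ = 1.389, θ*₍48₎ = 2.919.
Basic interval reflects these around s:
  lower = 2 × 2.439 − 2.919 = 1.959
  upper = 2 × 2.439 − 1.389 = 3.489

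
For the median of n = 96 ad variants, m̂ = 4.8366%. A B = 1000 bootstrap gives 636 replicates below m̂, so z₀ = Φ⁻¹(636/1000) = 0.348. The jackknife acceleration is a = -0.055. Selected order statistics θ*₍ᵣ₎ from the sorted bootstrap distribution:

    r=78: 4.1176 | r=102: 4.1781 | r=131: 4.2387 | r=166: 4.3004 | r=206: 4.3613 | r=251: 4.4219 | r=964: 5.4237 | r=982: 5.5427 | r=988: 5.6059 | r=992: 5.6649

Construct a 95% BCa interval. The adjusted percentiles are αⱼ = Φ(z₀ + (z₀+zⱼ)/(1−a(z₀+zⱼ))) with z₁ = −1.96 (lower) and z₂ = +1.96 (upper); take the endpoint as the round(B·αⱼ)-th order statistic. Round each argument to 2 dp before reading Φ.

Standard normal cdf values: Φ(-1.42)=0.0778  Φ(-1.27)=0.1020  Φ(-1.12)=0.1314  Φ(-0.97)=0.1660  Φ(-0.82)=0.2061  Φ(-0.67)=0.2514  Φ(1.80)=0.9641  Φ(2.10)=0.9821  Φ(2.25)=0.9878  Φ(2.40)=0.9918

(4.1176, 5.6649)

Lower: z₀ + z₁ = 0.348 + (-1.960) = -1.612; 1 − a(z₀+z₁) = 1 − (-0.055)(-1.612) = 0.9113; argument = 0.348 + (-1.612)/0.9113 = -1.4208 → -1.42.
α₁ = Φ(-1.42) = 0.0778; rank = round(1000 × 0.0778) = 78; θ*₍78₎ = 4.1176.
Upper: z₀ + z₂ = 2.308; 1 − a(z₀+z₂) = 1.1269; argument = 2.3960 → 2.40; α₂ = 0.9918; rank = 992; θ*₍992₎ = 5.6649.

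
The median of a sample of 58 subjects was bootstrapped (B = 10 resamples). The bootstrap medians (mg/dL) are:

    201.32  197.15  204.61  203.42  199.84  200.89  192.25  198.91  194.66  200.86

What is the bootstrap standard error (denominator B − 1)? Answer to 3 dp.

Bootstrap SE is the standard deviation of the 10 replicate medians.
Mean of replicates: (201.32 + 197.15 + 204.61 + 203.42 + 199.84 + 200.89 + 192.25 + 198.91 + 194.66 + 200.86) / 10 = 1993.9100 / 10 = 199.3910
Sum of squared deviations: (+1.9290)² + (−2.2410)² + (+5.2190)² + (+4.0290)² + (+0.4490)² + (+1.4990)² + (−7.1410)² + (−0.4810)² + (−4.7310)² + (+1.4690)² = 130.4281
Variance = 130.4281 / 9 = 14.4920
SE* = √14.4920

SE* = 3.807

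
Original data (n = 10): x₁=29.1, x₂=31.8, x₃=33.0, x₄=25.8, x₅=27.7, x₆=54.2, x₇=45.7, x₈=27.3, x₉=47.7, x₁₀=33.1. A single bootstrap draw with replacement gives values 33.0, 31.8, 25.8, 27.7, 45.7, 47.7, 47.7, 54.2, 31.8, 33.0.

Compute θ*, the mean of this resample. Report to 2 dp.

θ* = 37.84

Mean = (33.0 + 31.8 + 25.8 + 27.7 + 45.7 + 47.7 + 47.7 + 54.2 + 31.8 + 33.0) / 10 = 378.40 / 10 = 37.84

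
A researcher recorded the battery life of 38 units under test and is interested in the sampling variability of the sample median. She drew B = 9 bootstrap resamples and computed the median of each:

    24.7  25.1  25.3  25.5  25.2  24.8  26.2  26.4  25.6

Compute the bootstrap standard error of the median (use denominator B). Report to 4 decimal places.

Bootstrap SE is the standard deviation of the 9 replicate medians.
Mean of replicates: (24.7 + 25.1 + 25.3 + 25.5 + 25.2 + 24.8 + 26.2 + 26.4 + 25.6) / 9 = 228.80000 / 9 = 25.42222
Sum of squared deviations: (−0.72222)² + (−0.32222)² + (−0.12222)² + (+0.07778)² + (−0.22222)² + (−0.62222)² + (+0.77778)² + (+0.97778)² + (+0.17778)² = 2.67556
Variance = 2.67556 / 9 = 0.29728
SE* = √0.29728

SE* = 0.5452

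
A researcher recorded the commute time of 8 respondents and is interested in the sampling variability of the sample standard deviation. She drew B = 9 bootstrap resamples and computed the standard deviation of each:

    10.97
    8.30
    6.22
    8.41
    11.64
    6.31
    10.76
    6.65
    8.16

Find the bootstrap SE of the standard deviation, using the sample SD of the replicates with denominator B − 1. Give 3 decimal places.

Bootstrap SE is the standard deviation of the 9 replicate standard deviations.
Mean of replicates: (10.97 + 8.30 + 6.22 + 8.41 + 11.64 + 6.31 + 10.76 + 6.65 + 8.16) / 9 = 77.4200 / 9 = 8.6022
Sum of squared deviations: (+2.3678)² + (−0.3022)² + (−2.3822)² + (−0.1922)² + (+3.0378)² + (−2.2922)² + (+2.1578)² + (−1.9522)² + (−0.4422)² = 34.5548
Variance = 34.5548 / 8 = 4.3193
SE* = √4.3193

SE* = 2.078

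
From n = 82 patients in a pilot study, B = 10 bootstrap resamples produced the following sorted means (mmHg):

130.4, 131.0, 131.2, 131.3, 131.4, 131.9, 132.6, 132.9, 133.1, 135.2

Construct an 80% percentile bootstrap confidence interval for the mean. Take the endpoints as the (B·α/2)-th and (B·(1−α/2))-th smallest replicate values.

α = 0.20; lower rank = 10 × 0.100 = 1; upper rank = 10 × 0.900 = 9.
The 1st smallest replicate is 130.4; the 9th is 133.1.

(130.4, 133.1)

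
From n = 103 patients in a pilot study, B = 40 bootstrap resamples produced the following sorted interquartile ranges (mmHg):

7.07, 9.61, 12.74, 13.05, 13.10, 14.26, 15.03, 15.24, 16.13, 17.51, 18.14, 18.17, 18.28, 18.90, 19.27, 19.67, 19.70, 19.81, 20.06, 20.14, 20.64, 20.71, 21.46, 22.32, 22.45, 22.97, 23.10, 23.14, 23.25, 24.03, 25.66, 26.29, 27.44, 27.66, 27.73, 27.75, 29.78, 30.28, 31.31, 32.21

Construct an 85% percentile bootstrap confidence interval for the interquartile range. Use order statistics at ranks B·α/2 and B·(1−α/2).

α = 0.15; lower rank = 40 × 0.075 = 3; upper rank = 40 × 0.925 = 37.
The 3rd smallest replicate is 12.74; the 37th is 29.78.

(12.74, 29.78)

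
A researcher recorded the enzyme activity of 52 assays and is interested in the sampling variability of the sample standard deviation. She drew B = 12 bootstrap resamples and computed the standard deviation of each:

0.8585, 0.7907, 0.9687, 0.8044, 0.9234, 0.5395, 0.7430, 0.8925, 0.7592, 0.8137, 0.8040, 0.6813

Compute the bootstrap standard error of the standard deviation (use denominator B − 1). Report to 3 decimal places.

Bootstrap SE is the standard deviation of the 12 replicate standard deviations.
Mean of replicates: (0.8585 + 0.7907 + 0.9687 + 0.8044 + 0.9234 + 0.5395 + 0.7430 + 0.8925 + 0.7592 + 0.8137 + 0.8040 + 0.6813) / 12 = 9.57890 / 12 = 0.79824
Sum of squared deviations: (+0.06026)² + (−0.00754)² + (+0.17046)² + (+0.00616)² + (+0.12516)² + (−0.25874)² + (−0.05524)² + (+0.09426)² + (−0.03904)² + (+0.01546)² + (+0.00576)² + (−0.11694)² = 0.14280
Variance = 0.14280 / 11 = 0.01298
SE* = √0.01298

SE* = 0.114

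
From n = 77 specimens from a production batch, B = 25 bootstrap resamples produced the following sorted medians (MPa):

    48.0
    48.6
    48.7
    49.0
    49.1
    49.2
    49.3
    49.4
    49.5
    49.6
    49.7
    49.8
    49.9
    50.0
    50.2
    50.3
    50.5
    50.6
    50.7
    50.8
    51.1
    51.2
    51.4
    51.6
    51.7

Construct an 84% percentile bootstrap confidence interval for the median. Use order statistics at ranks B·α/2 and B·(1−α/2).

(48.6, 51.4)

α = 0.16; lower rank = 25 × 0.080 = 2; upper rank = 25 × 0.920 = 23.
The 2nd smallest replicate is 48.6; the 23rd is 51.4.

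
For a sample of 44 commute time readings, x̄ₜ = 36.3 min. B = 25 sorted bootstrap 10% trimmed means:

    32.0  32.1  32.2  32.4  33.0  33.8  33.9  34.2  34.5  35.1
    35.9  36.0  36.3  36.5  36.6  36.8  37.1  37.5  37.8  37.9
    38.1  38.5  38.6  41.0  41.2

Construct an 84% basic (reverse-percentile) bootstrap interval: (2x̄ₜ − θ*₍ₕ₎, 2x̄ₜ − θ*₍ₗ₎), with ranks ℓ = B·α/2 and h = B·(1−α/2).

(34.0, 40.5)

Percentile endpoints at ranks 2 and 23: θ*₍2₎ = 32.1, θ*₍23₎ = 38.6.
Basic interval reflects these around x̄ₜ:
  lower = 2 × 36.3 − 38.6 = 34.0
  upper = 2 × 36.3 − 32.1 = 40.5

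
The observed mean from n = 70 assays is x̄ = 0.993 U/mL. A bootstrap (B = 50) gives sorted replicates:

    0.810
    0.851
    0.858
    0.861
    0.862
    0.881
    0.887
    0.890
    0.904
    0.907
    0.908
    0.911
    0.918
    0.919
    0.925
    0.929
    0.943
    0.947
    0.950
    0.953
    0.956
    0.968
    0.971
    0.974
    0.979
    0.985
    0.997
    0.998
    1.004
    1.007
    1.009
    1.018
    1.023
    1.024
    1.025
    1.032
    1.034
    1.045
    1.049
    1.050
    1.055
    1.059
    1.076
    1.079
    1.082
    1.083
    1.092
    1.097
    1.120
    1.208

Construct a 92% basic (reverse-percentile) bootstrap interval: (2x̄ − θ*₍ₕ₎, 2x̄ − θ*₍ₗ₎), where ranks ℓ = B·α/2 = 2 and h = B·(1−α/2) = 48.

(0.889, 1.135)

Percentile endpoints at ranks 2 and 48: θ*₍2₎ = 0.851, θ*₍48₎ = 1.097.
Basic interval reflects these around x̄:
  lower = 2 × 0.993 − 1.097 = 0.889
  upper = 2 × 0.993 − 0.851 = 1.135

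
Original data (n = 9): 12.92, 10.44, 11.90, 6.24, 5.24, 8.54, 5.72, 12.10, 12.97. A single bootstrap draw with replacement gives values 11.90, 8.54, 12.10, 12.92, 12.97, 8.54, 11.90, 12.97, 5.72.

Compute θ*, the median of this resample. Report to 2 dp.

Sorted: 5.72, 8.54, 8.54, 11.90, 11.90, 12.10, 12.92, 12.97, 12.97
Median = middle value = 11.90

θ* = 11.90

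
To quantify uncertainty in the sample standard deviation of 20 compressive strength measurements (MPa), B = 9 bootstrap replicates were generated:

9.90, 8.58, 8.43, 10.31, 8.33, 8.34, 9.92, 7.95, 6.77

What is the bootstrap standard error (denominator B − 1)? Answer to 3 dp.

Bootstrap SE is the standard deviation of the 9 replicate standard deviations.
Mean of replicates: (9.90 + 8.58 + 8.43 + 10.31 + 8.33 + 8.34 + 9.92 + 7.95 + 6.77) / 9 = 78.5300 / 9 = 8.7256
Sum of squared deviations: (+1.1744)² + (−0.1456)² + (−0.2956)² + (+1.5844)² + (−0.3956)² + (−0.3856)² + (+1.1944)² + (−0.7756)² + (−1.9556)² = 10.1558
Variance = 10.1558 / 8 = 1.2695
SE* = √1.2695

SE* = 1.127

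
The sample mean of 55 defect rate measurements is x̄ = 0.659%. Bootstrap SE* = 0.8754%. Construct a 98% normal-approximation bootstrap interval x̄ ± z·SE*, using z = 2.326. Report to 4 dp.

(-1.3772, 2.6952)

Margin = 2.326 × 0.8754 = 2.03618
Interval: 0.659 ± 2.03618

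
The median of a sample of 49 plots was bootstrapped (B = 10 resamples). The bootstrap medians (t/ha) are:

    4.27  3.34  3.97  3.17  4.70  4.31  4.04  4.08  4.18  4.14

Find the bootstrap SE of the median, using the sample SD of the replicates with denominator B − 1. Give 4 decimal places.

SE* = 0.4522

Bootstrap SE is the standard deviation of the 10 replicate medians.
Mean of replicates: (4.27 + 3.34 + 3.97 + 3.17 + 4.70 + 4.31 + 4.04 + 4.08 + 4.18 + 4.14) / 10 = 40.20000 / 10 = 4.02000
Sum of squared deviations: (+0.25000)² + (−0.68000)² + (−0.05000)² + (−0.85000)² + (+0.68000)² + (+0.29000)² + (+0.02000)² + (+0.06000)² + (+0.16000)² + (+0.12000)² = 1.84040
Variance = 1.84040 / 9 = 0.20449
SE* = √0.20449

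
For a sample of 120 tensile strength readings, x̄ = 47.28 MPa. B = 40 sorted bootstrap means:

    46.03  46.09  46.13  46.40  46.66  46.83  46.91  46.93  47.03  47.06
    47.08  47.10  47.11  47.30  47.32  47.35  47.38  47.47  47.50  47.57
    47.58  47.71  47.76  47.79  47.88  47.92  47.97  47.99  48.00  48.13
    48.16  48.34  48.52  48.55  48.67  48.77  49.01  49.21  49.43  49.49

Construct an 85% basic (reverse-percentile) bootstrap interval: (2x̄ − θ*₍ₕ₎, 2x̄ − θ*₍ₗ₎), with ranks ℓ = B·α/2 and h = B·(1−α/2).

Percentile endpoints at ranks 3 and 37: θ*₍3₎ = 46.13, θ*₍37₎ = 49.01.
Basic interval reflects these around x̄:
  lower = 2 × 47.28 − 49.01 = 45.55
  upper = 2 × 47.28 − 46.13 = 48.43

(45.55, 48.43)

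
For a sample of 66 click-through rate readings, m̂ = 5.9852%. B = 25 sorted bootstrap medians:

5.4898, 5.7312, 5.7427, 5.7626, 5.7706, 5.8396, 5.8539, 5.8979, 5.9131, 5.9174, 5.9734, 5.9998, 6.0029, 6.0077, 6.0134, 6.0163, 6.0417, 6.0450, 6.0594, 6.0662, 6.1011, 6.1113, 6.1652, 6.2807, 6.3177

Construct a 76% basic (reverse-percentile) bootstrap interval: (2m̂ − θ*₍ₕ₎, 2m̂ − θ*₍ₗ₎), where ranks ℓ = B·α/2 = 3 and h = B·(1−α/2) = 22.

Percentile endpoints at ranks 3 and 22: θ*₍3₎ = 5.7427, θ*₍22₎ = 6.1113.
Basic interval reflects these around m̂:
  lower = 2 × 5.9852 − 6.1113 = 5.8591
  upper = 2 × 5.9852 − 5.7427 = 6.2277

(5.8591, 6.2277)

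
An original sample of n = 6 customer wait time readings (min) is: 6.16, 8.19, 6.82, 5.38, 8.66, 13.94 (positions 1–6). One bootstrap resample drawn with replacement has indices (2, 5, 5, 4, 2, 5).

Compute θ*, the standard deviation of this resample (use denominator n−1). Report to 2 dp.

Resample values: 8.19, 8.66, 8.66, 5.38, 8.19, 8.66.
Mean = 7.9567; sum of squared deviations = 8.2321
s² = 8.2321 / 5 = 1.6464
s = √1.6464 = 1.28

θ* = 1.28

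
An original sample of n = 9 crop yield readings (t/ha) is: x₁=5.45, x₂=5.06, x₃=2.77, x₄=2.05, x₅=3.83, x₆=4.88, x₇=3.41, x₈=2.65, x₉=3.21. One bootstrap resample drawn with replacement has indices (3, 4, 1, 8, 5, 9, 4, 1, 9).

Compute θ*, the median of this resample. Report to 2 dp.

Resample values: 2.77, 2.05, 5.45, 2.65, 3.83, 3.21, 2.05, 5.45, 3.21.
Sorted: 2.05, 2.05, 2.65, 2.77, 3.21, 3.21, 3.83, 5.45, 5.45
Median = middle value = 3.21

θ* = 3.21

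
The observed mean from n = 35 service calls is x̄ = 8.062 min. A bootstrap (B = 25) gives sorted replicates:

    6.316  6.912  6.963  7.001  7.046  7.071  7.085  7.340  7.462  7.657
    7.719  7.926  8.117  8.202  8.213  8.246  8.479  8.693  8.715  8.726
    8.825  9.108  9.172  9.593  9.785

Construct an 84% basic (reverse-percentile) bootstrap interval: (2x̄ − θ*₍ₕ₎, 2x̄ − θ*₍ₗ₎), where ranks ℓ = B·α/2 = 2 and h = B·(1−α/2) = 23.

(6.952, 9.212)

Percentile endpoints at ranks 2 and 23: θ*₍2₎ = 6.912, θ*₍23₎ = 9.172.
Basic interval reflects these around x̄:
  lower = 2 × 8.062 − 9.172 = 6.952
  upper = 2 × 8.062 − 6.912 = 9.212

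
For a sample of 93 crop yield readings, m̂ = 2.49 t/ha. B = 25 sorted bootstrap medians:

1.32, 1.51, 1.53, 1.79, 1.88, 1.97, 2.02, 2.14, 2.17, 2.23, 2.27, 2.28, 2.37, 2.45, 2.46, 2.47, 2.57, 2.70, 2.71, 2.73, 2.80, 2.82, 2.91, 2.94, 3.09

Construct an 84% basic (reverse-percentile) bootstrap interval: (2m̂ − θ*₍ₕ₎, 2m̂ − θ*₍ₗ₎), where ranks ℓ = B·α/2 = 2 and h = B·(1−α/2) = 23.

Percentile endpoints at ranks 2 and 23: θ*₍2₎ = 1.51, θ*₍23₎ = 2.91.
Basic interval reflects these around m̂:
  lower = 2 × 2.49 − 2.91 = 2.07
  upper = 2 × 2.49 − 1.51 = 3.47

(2.07, 3.47)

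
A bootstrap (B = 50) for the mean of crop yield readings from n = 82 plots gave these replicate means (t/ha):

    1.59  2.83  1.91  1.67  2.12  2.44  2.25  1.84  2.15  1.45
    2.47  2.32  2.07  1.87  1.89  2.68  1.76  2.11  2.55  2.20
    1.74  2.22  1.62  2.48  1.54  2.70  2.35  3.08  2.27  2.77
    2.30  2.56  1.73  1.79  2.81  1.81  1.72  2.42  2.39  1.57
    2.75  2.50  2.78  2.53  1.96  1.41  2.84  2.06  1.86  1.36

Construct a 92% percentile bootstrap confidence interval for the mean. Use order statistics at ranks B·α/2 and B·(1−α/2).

(1.41, 2.83)

Sorted replicates: 1.36, 1.41, 1.45, 1.54, 1.57, 1.59, 1.62, 1.67, 1.72, 1.73, 1.74, 1.76, 1.79, 1.81, 1.84, 1.86, 1.87, 1.89, 1.91, 1.96, 2.06, 2.07, 2.11, 2.12, 2.15, 2.20, 2.22, 2.25, 2.27, 2.30, 2.32, 2.35, 2.39, 2.42, 2.44, 2.47, 2.48, 2.50, 2.53, 2.55, 2.56, 2.68, 2.70, 2.75, 2.77, 2.78, 2.81, 2.83, 2.84, 3.08
α = 0.08; lower rank = 50 × 0.040 = 2; upper rank = 50 × 0.960 = 48.
The 2nd smallest replicate is 1.41; the 48th is 2.83.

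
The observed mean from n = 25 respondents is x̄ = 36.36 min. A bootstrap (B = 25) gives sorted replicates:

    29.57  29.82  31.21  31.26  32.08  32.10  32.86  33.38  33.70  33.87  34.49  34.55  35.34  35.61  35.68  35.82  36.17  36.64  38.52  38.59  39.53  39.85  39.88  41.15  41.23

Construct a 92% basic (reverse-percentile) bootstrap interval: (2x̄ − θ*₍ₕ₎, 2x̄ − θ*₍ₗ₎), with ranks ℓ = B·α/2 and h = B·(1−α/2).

(31.57, 43.15)

Percentile endpoints at ranks 1 and 24: θ*₍1₎ = 29.57, θ*₍24₎ = 41.15.
Basic interval reflects these around x̄:
  lower = 2 × 36.36 − 41.15 = 31.57
  upper = 2 × 36.36 − 29.57 = 43.15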